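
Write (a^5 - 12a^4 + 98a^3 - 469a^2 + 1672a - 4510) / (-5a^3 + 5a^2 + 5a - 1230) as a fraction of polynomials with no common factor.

Apply the Euclidean algorithm:
  a^5 - 12a^4 + 98a^3 - 469a^2 + 1672a - 4510 = (-(1/5)a^2 + (11/5)a - 88/5)(-5a^3 + 5a^2 + 5a - 1230) + (-638a^2 + 4466a - 26158)
  -5a^3 + 5a^2 + 5a - 1230 = ((5/638)a + 15/319)(-638a^2 + 4466a - 26158) + (0)
Last nonzero remainder: -638a^2 + 4466a - 26158. Dividing through by -638 gives the monic gcd a^2 - 7a + 41.
Cancel a^2 - 7a + 41 from numerator and denominator to get the reduced form.

(-a^3 + 5a^2 - 22a + 110)/(5a + 30)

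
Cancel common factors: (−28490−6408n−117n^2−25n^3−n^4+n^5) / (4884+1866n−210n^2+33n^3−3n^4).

(−35−12n−n^2)/(6+3n)

Euclidean algorithm in ℚ[n]:
  n^5−n^4−25n^3−117n^2−6408n−28490 = (−(1/3)n−10/3)(−3n^4+33n^3−210n^2+1866n+4884) + (15n^3−195n^2+1440n−12210)
  −3n^4+33n^3−210n^2+1866n+4884 = (−(1/5)n−2/5)(15n^3−195n^2+1440n−12210) + (0)
Last nonzero remainder: 15n^3−195n^2+1440n−12210. Dividing through by 15 gives the monic gcd n^3−13n^2+96n−814.
Cancel n^3−13n^2+96n−814 from numerator and denominator to get the reduced form.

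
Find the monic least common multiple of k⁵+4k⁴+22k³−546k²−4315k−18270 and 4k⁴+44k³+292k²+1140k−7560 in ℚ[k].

k⁷+10k⁶+19k⁵−522k⁴−8185k³−29418k²+6885k+493290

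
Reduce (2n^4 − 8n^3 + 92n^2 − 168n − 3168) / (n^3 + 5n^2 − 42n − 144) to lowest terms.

(2n^3 + 4n^2 + 116n + 528)/(n^2 + 11n + 24)

Euclidean algorithm in ℚ[n]:
  2n^4 − 8n^3 + 92n^2 − 168n − 3168 = (2n − 18)(n^3 + 5n^2 − 42n − 144) + (266n^2 − 636n − 5760)
  n^3 + 5n^2 − 42n − 144 = ((1/266)n + 983/35378)(266n^2 − 636n − 5760) + (−(47304/17689)n + 283824/17689)
  266n^2 − 636n − 5760 = (−(2352637/23652)n − 707560/1971)(−(47304/17689)n + 283824/17689) + (0)
Last nonzero remainder: −(47304/17689)n + 283824/17689. Dividing through by −47304/17689 gives the monic gcd n − 6.
Cancel n − 6 from numerator and denominator to get the reduced form.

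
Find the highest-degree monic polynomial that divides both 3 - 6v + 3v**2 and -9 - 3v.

1

By polynomial division,
  3v**2 - 6v + 3 = (-v + 5)(-3v - 9) + (48)
  -3v - 9 = (-(1/16)v - 3/16)(48) + (0)
The last nonzero remainder is the constant 48, so the polynomials are coprime and gcd = 1.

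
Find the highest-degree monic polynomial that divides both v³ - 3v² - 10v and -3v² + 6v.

v

Repeated division with remainder:
  v³ - 3v² - 10v = (-(1/3)v + 1/3)(-3v² + 6v) + (-12v)
  -3v² + 6v = ((1/4)v - 1/2)(-12v) + (0)
Last nonzero remainder: -12v. Dividing through by -12 gives the monic gcd v.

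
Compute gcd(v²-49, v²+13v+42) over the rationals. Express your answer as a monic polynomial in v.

Repeated division with remainder:
  v²-49 = (v²+13v+42) + (-13v-91)
  v²+13v+42 = (-(1/13)v-6/13)(-13v-91) + (0)
Last nonzero remainder: -13v-91. Dividing through by -13 gives the monic gcd v+7.

v+7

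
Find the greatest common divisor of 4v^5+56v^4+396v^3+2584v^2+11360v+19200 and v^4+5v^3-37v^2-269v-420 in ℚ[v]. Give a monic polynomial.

v^2+9v+20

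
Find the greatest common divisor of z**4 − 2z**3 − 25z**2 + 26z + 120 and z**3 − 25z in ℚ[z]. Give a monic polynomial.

By polynomial division,
  z**4 − 2z**3 − 25z**2 + 26z + 120 = (z − 2)(z**3 − 25z) + (−24z + 120)
  z**3 − 25z = (−(1/24)z**2 − (5/24)z)(−24z + 120) + (0)
Last nonzero remainder: −24z + 120. Dividing through by −24 gives the monic gcd z − 5.

z − 5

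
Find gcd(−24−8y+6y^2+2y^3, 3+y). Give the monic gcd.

3+y

By polynomial division,
  2y^3+6y^2−8y−24 = (2y^2−8)(y+3) + (0)
The last nonzero remainder y+3 is already monic.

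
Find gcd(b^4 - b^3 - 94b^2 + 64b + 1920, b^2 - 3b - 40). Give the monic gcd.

Repeated division with remainder:
  b^4 - b^3 - 94b^2 + 64b + 1920 = (b^2 + 2b - 48)(b^2 - 3b - 40) + (0)
The last nonzero remainder b^2 - 3b - 40 is already monic.

b^2 - 3b - 40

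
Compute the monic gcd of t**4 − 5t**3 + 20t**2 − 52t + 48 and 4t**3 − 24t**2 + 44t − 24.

Euclidean algorithm in ℚ[t]:
  t**4 − 5t**3 + 20t**2 − 52t + 48 = ((1/4)t + 1/4)(4t**3 − 24t**2 + 44t − 24) + (15t**2 − 57t + 54)
  4t**3 − 24t**2 + 44t − 24 = ((4/15)t − 44/75)(15t**2 − 57t + 54) + (−(96/25)t + 192/25)
  15t**2 − 57t + 54 = (−(125/32)t + 225/32)(−(96/25)t + 192/25) + (0)
Last nonzero remainder: −(96/25)t + 192/25. Dividing through by −96/25 gives the monic gcd t − 2.

t − 2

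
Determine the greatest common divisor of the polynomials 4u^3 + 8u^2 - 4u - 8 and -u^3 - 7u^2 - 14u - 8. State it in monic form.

By polynomial division,
  4u^3 + 8u^2 - 4u - 8 = (-4)(-u^3 - 7u^2 - 14u - 8) + (-20u^2 - 60u - 40)
  -u^3 - 7u^2 - 14u - 8 = ((1/20)u + 1/5)(-20u^2 - 60u - 40) + (0)
Last nonzero remainder: -20u^2 - 60u - 40. Dividing through by -20 gives the monic gcd u^2 + 3u + 2.

u^2 + 3u + 2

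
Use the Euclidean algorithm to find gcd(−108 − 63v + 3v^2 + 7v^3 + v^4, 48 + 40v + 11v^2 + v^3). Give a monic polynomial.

12 + 7v + v^2

Apply the Euclidean algorithm:
  v^4 + 7v^3 + 3v^2 − 63v − 108 = (v − 4)(v^3 + 11v^2 + 40v + 48) + (7v^2 + 49v + 84)
  v^3 + 11v^2 + 40v + 48 = ((1/7)v + 4/7)(7v^2 + 49v + 84) + (0)
Last nonzero remainder: 7v^2 + 49v + 84. Dividing through by 7 gives the monic gcd v^2 + 7v + 12.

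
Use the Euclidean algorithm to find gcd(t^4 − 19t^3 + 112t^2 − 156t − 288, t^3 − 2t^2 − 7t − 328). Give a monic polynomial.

t − 8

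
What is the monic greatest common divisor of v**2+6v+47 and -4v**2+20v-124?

Repeated division with remainder:
  v**2+6v+47 = (-1/4)(-4v**2+20v-124) + (11v+16)
  -4v**2+20v-124 = (-(4/11)v+284/121)(11v+16) + (-19548/121)
  11v+16 = (-(1331/19548)v-484/4887)(-19548/121) + (0)
The last nonzero remainder is the constant -19548/121, so the polynomials are coprime and gcd = 1.

1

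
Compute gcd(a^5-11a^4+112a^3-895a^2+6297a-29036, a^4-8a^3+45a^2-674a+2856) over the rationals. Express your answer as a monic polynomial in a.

a^3-2a^2+33a-476

Euclidean algorithm in ℚ[a]:
  a^5-11a^4+112a^3-895a^2+6297a-29036 = (a-3)(a^4-8a^3+45a^2-674a+2856) + (43a^3-86a^2+1419a-20468)
  a^4-8a^3+45a^2-674a+2856 = ((1/43)a-6/43)(43a^3-86a^2+1419a-20468) + (0)
Last nonzero remainder: 43a^3-86a^2+1419a-20468. Dividing through by 43 gives the monic gcd a^3-2a^2+33a-476.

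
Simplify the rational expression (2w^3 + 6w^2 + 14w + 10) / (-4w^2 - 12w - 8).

(-w^2 - 2w - 5)/(2w + 4)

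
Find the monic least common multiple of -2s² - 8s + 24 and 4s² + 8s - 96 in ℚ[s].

s³ - 28s + 48

Euclidean algorithm in ℚ[s]:
  -2s² - 8s + 24 = (-1/2)(4s² + 8s - 96) + (-4s - 24)
  4s² + 8s - 96 = (-s + 4)(-4s - 24) + (0)
Last nonzero remainder: -4s - 24. Dividing through by -4 gives the monic gcd s + 6.
Then lcm(f, g) = f·g / gcd(f, g); expanding and making the result monic gives the answer.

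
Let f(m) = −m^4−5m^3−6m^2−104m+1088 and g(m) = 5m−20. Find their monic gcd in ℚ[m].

m−4

Apply the Euclidean algorithm:
  −m^4−5m^3−6m^2−104m+1088 = (−(1/5)m^3−(9/5)m^2−(42/5)m−272/5)(5m−20) + (0)
Last nonzero remainder: 5m−20. Dividing through by 5 gives the monic gcd m−4.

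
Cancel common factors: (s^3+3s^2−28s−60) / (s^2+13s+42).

(s^2−3s−10)/(s+7)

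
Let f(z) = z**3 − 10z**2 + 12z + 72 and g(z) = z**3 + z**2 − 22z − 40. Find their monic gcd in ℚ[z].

z + 2

Repeated division with remainder:
  z**3 − 10z**2 + 12z + 72 = (z**3 + z**2 − 22z − 40) + (−11z**2 + 34z + 112)
  z**3 + z**2 − 22z − 40 = (−(1/11)z − 45/121)(−11z**2 + 34z + 112) + ((100/121)z + 200/121)
  −11z**2 + 34z + 112 = (−(1331/100)z + 1694/25)((100/121)z + 200/121) + (0)
Last nonzero remainder: (100/121)z + 200/121. Dividing through by 100/121 gives the monic gcd z + 2.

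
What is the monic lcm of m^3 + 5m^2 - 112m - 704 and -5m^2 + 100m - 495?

Euclidean algorithm in ℚ[m]:
  m^3 + 5m^2 - 112m - 704 = (-(1/5)m - 5)(-5m^2 + 100m - 495) + (289m - 3179)
  -5m^2 + 100m - 495 = (-(5/289)m + 45/289)(289m - 3179) + (0)
Last nonzero remainder: 289m - 3179. Dividing through by 289 gives the monic gcd m - 11.
Then lcm(f, g) = f·g / gcd(f, g); expanding and making the result monic gives the answer.

m^4 - 4m^3 - 157m^2 + 304m + 6336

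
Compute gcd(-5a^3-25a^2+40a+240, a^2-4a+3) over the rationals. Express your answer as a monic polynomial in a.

Euclidean algorithm in ℚ[a]:
  -5a^3-25a^2+40a+240 = (-5a-45)(a^2-4a+3) + (-125a+375)
  a^2-4a+3 = (-(1/125)a+1/125)(-125a+375) + (0)
Last nonzero remainder: -125a+375. Dividing through by -125 gives the monic gcd a-3.

a-3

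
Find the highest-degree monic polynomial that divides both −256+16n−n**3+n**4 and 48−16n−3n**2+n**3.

−16+n**2

Euclidean algorithm in ℚ[n]:
  n**4−n**3+16n−256 = (n+2)(n**3−3n**2−16n+48) + (22n**2−352)
  n**3−3n**2−16n+48 = ((1/22)n−3/22)(22n**2−352) + (0)
Last nonzero remainder: 22n**2−352. Dividing through by 22 gives the monic gcd n**2−16.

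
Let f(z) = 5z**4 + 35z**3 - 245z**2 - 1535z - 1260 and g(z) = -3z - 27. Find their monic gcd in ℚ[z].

Repeated division with remainder:
  5z**4 + 35z**3 - 245z**2 - 1535z - 1260 = (-(5/3)z**3 + (10/3)z**2 + (155/3)z + 140/3)(-3z - 27) + (0)
Last nonzero remainder: -3z - 27. Dividing through by -3 gives the monic gcd z + 9.

z + 9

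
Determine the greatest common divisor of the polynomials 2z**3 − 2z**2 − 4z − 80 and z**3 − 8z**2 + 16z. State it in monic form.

z − 4

Apply the Euclidean algorithm:
  2z**3 − 2z**2 − 4z − 80 = (2)(z**3 − 8z**2 + 16z) + (14z**2 − 36z − 80)
  z**3 − 8z**2 + 16z = ((1/14)z − 19/49)(14z**2 − 36z − 80) + ((380/49)z − 1520/49)
  14z**2 − 36z − 80 = ((343/190)z + 49/19)((380/49)z − 1520/49) + (0)
Last nonzero remainder: (380/49)z − 1520/49. Dividing through by 380/49 gives the monic gcd z − 4.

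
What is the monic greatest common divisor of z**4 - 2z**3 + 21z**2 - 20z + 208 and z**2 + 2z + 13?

Apply the Euclidean algorithm:
  z**4 - 2z**3 + 21z**2 - 20z + 208 = (z**2 - 4z + 16)(z**2 + 2z + 13) + (0)
The last nonzero remainder z**2 + 2z + 13 is already monic.

z**2 + 2z + 13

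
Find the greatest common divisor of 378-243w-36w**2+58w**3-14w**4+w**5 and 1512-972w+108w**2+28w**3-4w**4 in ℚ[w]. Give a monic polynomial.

Repeated division with remainder:
  w**5-14w**4+58w**3-36w**2-243w+378 = (-(1/4)w+7/4)(-4w**4+28w**3+108w**2-972w+1512) + (36w**3-468w**2+1836w-2268)
  -4w**4+28w**3+108w**2-972w+1512 = (-(1/9)w-2/3)(36w**3-468w**2+1836w-2268) + (0)
Last nonzero remainder: 36w**3-468w**2+1836w-2268. Dividing through by 36 gives the monic gcd w**3-13w**2+51w-63.

-63+51w-13w**2+w**3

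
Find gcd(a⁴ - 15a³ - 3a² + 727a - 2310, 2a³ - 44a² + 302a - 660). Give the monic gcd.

Euclidean algorithm in ℚ[a]:
  a⁴ - 15a³ - 3a² + 727a - 2310 = ((1/2)a + 7/2)(2a³ - 44a² + 302a - 660) + (0)
Last nonzero remainder: 2a³ - 44a² + 302a - 660. Dividing through by 2 gives the monic gcd a³ - 22a² + 151a - 330.

a³ - 22a² + 151a - 330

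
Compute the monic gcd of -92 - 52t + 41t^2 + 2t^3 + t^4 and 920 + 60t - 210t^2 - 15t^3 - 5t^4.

-92 + 40t + t^2 + t^3

Repeated division with remainder:
  t^4 + 2t^3 + 41t^2 - 52t - 92 = (-1/5)(-5t^4 - 15t^3 - 210t^2 + 60t + 920) + (-t^3 - t^2 - 40t + 92)
  -5t^4 - 15t^3 - 210t^2 + 60t + 920 = (5t + 10)(-t^3 - t^2 - 40t + 92) + (0)
Last nonzero remainder: -t^3 - t^2 - 40t + 92. Dividing through by -1 gives the monic gcd t^3 + t^2 + 40t - 92.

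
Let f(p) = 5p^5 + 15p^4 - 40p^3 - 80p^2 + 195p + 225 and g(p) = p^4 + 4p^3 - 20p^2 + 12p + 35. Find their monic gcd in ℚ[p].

p^3 - 3p^2 + p + 5

Apply the Euclidean algorithm:
  5p^5 + 15p^4 - 40p^3 - 80p^2 + 195p + 225 = (5p - 5)(p^4 + 4p^3 - 20p^2 + 12p + 35) + (80p^3 - 240p^2 + 80p + 400)
  p^4 + 4p^3 - 20p^2 + 12p + 35 = ((1/80)p + 7/80)(80p^3 - 240p^2 + 80p + 400) + (0)
Last nonzero remainder: 80p^3 - 240p^2 + 80p + 400. Dividing through by 80 gives the monic gcd p^3 - 3p^2 + p + 5.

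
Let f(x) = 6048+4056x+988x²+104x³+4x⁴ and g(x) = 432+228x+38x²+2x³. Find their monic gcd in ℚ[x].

Euclidean algorithm in ℚ[x]:
  4x⁴+104x³+988x²+4056x+6048 = (2x+14)(2x³+38x²+228x+432) + (0)
Last nonzero remainder: 2x³+38x²+228x+432. Dividing through by 2 gives the monic gcd x³+19x²+114x+216.

216+114x+19x²+x³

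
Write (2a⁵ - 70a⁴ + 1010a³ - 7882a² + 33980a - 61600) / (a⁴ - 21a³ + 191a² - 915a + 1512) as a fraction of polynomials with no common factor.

(2a³ - 52a² + 430a - 1100)/(a² - 12a + 27)

Apply the Euclidean algorithm:
  2a⁵ - 70a⁴ + 1010a³ - 7882a² + 33980a - 61600 = (2a - 28)(a⁴ - 21a³ + 191a² - 915a + 1512) + (40a³ - 704a² + 5336a - 19264)
  a⁴ - 21a³ + 191a² - 915a + 1512 = ((1/40)a - 17/200)(40a³ - 704a² + 5336a - 19264) + (-(56/25)a² + (504/25)a - 3136/25)
  40a³ - 704a² + 5336a - 19264 = (-(125/7)a + 1075/7)(-(56/25)a² + (504/25)a - 3136/25) + (0)
Last nonzero remainder: -(56/25)a² + (504/25)a - 3136/25. Dividing through by -56/25 gives the monic gcd a² - 9a + 56.
Cancel a² - 9a + 56 from numerator and denominator to get the reduced form.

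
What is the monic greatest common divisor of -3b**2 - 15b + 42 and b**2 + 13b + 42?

b + 7

Repeated division with remainder:
  -3b**2 - 15b + 42 = (-3)(b**2 + 13b + 42) + (24b + 168)
  b**2 + 13b + 42 = ((1/24)b + 1/4)(24b + 168) + (0)
Last nonzero remainder: 24b + 168. Dividing through by 24 gives the monic gcd b + 7.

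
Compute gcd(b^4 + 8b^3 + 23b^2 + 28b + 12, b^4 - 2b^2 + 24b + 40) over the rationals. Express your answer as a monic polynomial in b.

b^2 + 4b + 4

Repeated division with remainder:
  b^4 + 8b^3 + 23b^2 + 28b + 12 = (b^4 - 2b^2 + 24b + 40) + (8b^3 + 25b^2 + 4b - 28)
  b^4 - 2b^2 + 24b + 40 = ((1/8)b - 25/64)(8b^3 + 25b^2 + 4b - 28) + ((465/64)b^2 + (465/16)b + 465/16)
  8b^3 + 25b^2 + 4b - 28 = ((512/465)b - 448/465)((465/64)b^2 + (465/16)b + 465/16) + (0)
Last nonzero remainder: (465/64)b^2 + (465/16)b + 465/16. Dividing through by 465/64 gives the monic gcd b^2 + 4b + 4.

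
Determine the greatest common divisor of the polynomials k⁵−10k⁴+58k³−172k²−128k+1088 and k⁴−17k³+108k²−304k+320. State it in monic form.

Apply the Euclidean algorithm:
  k⁵−10k⁴+58k³−172k²−128k+1088 = (k+7)(k⁴−17k³+108k²−304k+320) + (69k³−624k²+1680k−1152)
  k⁴−17k³+108k²−304k+320 = ((1/69)k−61/529)(69k³−624k²+1680k−1152) + ((6188/529)k²−(49504/529)k+99008/529)
  69k³−624k²+1680k−1152 = ((36501/6188)k−9522/1547)((6188/529)k²−(49504/529)k+99008/529) + (0)
Last nonzero remainder: (6188/529)k²−(49504/529)k+99008/529. Dividing through by 6188/529 gives the monic gcd k²−8k+16.

k²−8k+16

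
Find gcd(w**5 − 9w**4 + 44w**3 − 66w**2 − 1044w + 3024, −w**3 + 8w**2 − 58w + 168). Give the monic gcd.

Repeated division with remainder:
  w**5 − 9w**4 + 44w**3 − 66w**2 − 1044w + 3024 = (−w**2 + w + 22)(−w**3 + 8w**2 − 58w + 168) + (−16w**2 + 64w − 672)
  −w**3 + 8w**2 − 58w + 168 = ((1/16)w − 1/4)(−16w**2 + 64w − 672) + (0)
Last nonzero remainder: −16w**2 + 64w − 672. Dividing through by −16 gives the monic gcd w**2 − 4w + 42.

w**2 − 4w + 42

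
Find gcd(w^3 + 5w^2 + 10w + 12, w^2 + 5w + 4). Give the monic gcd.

1

By polynomial division,
  w^3 + 5w^2 + 10w + 12 = (w)(w^2 + 5w + 4) + (6w + 12)
  w^2 + 5w + 4 = ((1/6)w + 1/2)(6w + 12) + (-2)
  6w + 12 = (-3w - 6)(-2) + (0)
The last nonzero remainder is the constant -2, so the polynomials are coprime and gcd = 1.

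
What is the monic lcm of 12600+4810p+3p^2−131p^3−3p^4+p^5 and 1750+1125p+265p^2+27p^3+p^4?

630000+429500p+84900p^2−1695p^3−2112p^4−126p^5+12p^6+p^7

By polynomial division,
  p^5−3p^4−131p^3+3p^2+4810p+12600 = (p−30)(p^4+27p^3+265p^2+1125p+1750) + (414p^3+6828p^2+36810p+65100)
  p^4+27p^3+265p^2+1125p+1750 = ((1/414)p+725/28566)(414p^3+6828p^2+36810p+65100) + ((13300/4761)p^2+(53200/1587)p+465500/4761)
  414p^3+6828p^2+36810p+65100 = ((985527/6650)p+442773/665)((13300/4761)p^2+(53200/1587)p+465500/4761) + (0)
Last nonzero remainder: (13300/4761)p^2+(53200/1587)p+465500/4761. Dividing through by 13300/4761 gives the monic gcd p^2+12p+35.
Then lcm(f, g) = f·g / gcd(f, g); expanding and making the result monic gives the answer.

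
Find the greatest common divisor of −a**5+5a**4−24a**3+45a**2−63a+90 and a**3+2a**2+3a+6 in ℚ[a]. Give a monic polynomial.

Apply the Euclidean algorithm:
  −a**5+5a**4−24a**3+45a**2−63a+90 = (−a**2+7a−35)(a**3+2a**2+3a+6) + (100a**2+300)
  a**3+2a**2+3a+6 = ((1/100)a+1/50)(100a**2+300) + (0)
Last nonzero remainder: 100a**2+300. Dividing through by 100 gives the monic gcd a**2+3.

a**2+3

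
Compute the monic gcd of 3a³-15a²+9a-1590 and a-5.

1

Repeated division with remainder:
  3a³-15a²+9a-1590 = (3a²+9)(a-5) + (-1545)
  a-5 = (-(1/1545)a+1/309)(-1545) + (0)
The last nonzero remainder is the constant -1545, so the polynomials are coprime and gcd = 1.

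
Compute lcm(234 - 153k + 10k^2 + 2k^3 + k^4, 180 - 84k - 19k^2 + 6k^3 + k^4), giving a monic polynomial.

7020 - 2016k - 1149k^2 + 17k^3 + 62k^4 + 13k^5 + k^6

Repeated division with remainder:
  k^4 + 2k^3 + 10k^2 - 153k + 234 = (k^4 + 6k^3 - 19k^2 - 84k + 180) + (-4k^3 + 29k^2 - 69k + 54)
  k^4 + 6k^3 - 19k^2 - 84k + 180 = (-(1/4)k - 53/16)(-4k^3 + 29k^2 - 69k + 54) + ((957/16)k^2 - (4785/16)k + 2871/8)
  -4k^3 + 29k^2 - 69k + 54 = (-(64/957)k + 48/319)((957/16)k^2 - (4785/16)k + 2871/8) + (0)
Last nonzero remainder: (957/16)k^2 - (4785/16)k + 2871/8. Dividing through by 957/16 gives the monic gcd k^2 - 5k + 6.
Then lcm(f, g) = f·g / gcd(f, g); expanding and making the result monic gives the answer.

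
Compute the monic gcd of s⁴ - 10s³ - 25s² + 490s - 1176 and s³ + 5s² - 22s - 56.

s² + 3s - 28

Apply the Euclidean algorithm:
  s⁴ - 10s³ - 25s² + 490s - 1176 = (s - 15)(s³ + 5s² - 22s - 56) + (72s² + 216s - 2016)
  s³ + 5s² - 22s - 56 = ((1/72)s + 1/36)(72s² + 216s - 2016) + (0)
Last nonzero remainder: 72s² + 216s - 2016. Dividing through by 72 gives the monic gcd s² + 3s - 28.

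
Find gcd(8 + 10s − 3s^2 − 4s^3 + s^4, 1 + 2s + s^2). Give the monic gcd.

1 + 2s + s^2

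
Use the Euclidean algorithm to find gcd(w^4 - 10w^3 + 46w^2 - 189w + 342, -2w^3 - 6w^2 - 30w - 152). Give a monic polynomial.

w^2 - w + 19

Euclidean algorithm in ℚ[w]:
  w^4 - 10w^3 + 46w^2 - 189w + 342 = (-(1/2)w + 13/2)(-2w^3 - 6w^2 - 30w - 152) + (70w^2 - 70w + 1330)
  -2w^3 - 6w^2 - 30w - 152 = (-(1/35)w - 4/35)(70w^2 - 70w + 1330) + (0)
Last nonzero remainder: 70w^2 - 70w + 1330. Dividing through by 70 gives the monic gcd w^2 - w + 19.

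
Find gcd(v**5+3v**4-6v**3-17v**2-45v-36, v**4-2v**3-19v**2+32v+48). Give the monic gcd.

v**3+2v**2-11v-12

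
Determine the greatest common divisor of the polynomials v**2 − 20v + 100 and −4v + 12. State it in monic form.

Repeated division with remainder:
  v**2 − 20v + 100 = (−(1/4)v + 17/4)(−4v + 12) + (49)
  −4v + 12 = (−(4/49)v + 12/49)(49) + (0)
The last nonzero remainder is the constant 49, so the polynomials are coprime and gcd = 1.

1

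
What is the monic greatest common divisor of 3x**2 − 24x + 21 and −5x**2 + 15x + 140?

x − 7

Euclidean algorithm in ℚ[x]:
  3x**2 − 24x + 21 = (−3/5)(−5x**2 + 15x + 140) + (−15x + 105)
  −5x**2 + 15x + 140 = ((1/3)x + 4/3)(−15x + 105) + (0)
Last nonzero remainder: −15x + 105. Dividing through by −15 gives the monic gcd x − 7.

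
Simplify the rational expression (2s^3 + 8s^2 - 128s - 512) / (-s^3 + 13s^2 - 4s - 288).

(-2s - 16)/(s - 9)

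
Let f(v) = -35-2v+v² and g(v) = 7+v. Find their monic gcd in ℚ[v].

Apply the Euclidean algorithm:
  v²-2v-35 = (v-9)(v+7) + (28)
  v+7 = ((1/28)v+1/4)(28) + (0)
The last nonzero remainder is the constant 28, so the polynomials are coprime and gcd = 1.

1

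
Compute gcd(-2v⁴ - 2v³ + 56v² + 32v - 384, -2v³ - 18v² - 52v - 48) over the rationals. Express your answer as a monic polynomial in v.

v + 4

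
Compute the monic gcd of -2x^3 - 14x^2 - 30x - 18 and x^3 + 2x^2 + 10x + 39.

x + 3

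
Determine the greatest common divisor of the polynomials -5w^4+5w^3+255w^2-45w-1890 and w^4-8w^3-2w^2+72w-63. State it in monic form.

w^3-7w^2-9w+63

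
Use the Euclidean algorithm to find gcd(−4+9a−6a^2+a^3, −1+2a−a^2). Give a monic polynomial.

1−2a+a^2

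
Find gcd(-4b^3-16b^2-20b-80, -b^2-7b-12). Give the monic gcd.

b+4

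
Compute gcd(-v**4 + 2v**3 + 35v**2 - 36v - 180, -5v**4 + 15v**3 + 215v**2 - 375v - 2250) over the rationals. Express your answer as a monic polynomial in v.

Euclidean algorithm in ℚ[v]:
  -v**4 + 2v**3 + 35v**2 - 36v - 180 = (1/5)(-5v**4 + 15v**3 + 215v**2 - 375v - 2250) + (-v**3 - 8v**2 + 39v + 270)
  -5v**4 + 15v**3 + 215v**2 - 375v - 2250 = (5v - 55)(-v**3 - 8v**2 + 39v + 270) + (-420v**2 + 420v + 12600)
  -v**3 - 8v**2 + 39v + 270 = ((1/420)v + 3/140)(-420v**2 + 420v + 12600) + (0)
Last nonzero remainder: -420v**2 + 420v + 12600. Dividing through by -420 gives the monic gcd v**2 - v - 30.

v**2 - v - 30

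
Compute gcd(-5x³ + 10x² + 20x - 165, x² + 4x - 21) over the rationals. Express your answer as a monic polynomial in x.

Euclidean algorithm in ℚ[x]:
  -5x³ + 10x² + 20x - 165 = (-5x + 30)(x² + 4x - 21) + (-205x + 465)
  x² + 4x - 21 = (-(1/205)x - 257/8405)(-205x + 465) + (-11400/1681)
  -205x + 465 = ((68921/2280)x - 52111/760)(-11400/1681) + (0)
The last nonzero remainder is the constant -11400/1681, so the polynomials are coprime and gcd = 1.

1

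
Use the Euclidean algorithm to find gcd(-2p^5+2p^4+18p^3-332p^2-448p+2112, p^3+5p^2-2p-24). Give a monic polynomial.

p^2+2p-8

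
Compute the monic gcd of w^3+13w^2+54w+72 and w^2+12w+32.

w+4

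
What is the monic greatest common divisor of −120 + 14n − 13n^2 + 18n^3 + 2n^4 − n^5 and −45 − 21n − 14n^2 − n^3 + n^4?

Euclidean algorithm in ℚ[n]:
  −n^5 + 2n^4 + 18n^3 − 13n^2 + 14n − 120 = (−n + 1)(n^4 − n^3 − 14n^2 − 21n − 45) + (5n^3 − 20n^2 − 10n − 75)
  n^4 − n^3 − 14n^2 − 21n − 45 = ((1/5)n + 3/5)(5n^3 − 20n^2 − 10n − 75) + (0)
Last nonzero remainder: 5n^3 − 20n^2 − 10n − 75. Dividing through by 5 gives the monic gcd n^3 − 4n^2 − 2n − 15.

−15 − 2n − 4n^2 + n^3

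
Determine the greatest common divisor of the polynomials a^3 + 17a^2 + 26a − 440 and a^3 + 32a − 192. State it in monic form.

Apply the Euclidean algorithm:
  a^3 + 17a^2 + 26a − 440 = (a^3 + 32a − 192) + (17a^2 − 6a − 248)
  a^3 + 32a − 192 = ((1/17)a + 6/289)(17a^2 − 6a − 248) + ((13500/289)a − 54000/289)
  17a^2 − 6a − 248 = ((4913/13500)a + 8959/6750)((13500/289)a − 54000/289) + (0)
Last nonzero remainder: (13500/289)a − 54000/289. Dividing through by 13500/289 gives the monic gcd a − 4.

a − 4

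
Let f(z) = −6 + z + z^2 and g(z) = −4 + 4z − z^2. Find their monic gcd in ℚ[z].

−2 + z

By polynomial division,
  z^2 + z − 6 = (−1)(−z^2 + 4z − 4) + (5z − 10)
  −z^2 + 4z − 4 = (−(1/5)z + 2/5)(5z − 10) + (0)
Last nonzero remainder: 5z − 10. Dividing through by 5 gives the monic gcd z − 2.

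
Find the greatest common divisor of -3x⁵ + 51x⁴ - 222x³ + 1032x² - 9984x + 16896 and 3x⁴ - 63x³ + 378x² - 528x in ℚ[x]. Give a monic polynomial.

Apply the Euclidean algorithm:
  -3x⁵ + 51x⁴ - 222x³ + 1032x² - 9984x + 16896 = (-x - 4)(3x⁴ - 63x³ + 378x² - 528x) + (-96x³ + 2016x² - 12096x + 16896)
  3x⁴ - 63x³ + 378x² - 528x = (-(1/32)x)(-96x³ + 2016x² - 12096x + 16896) + (0)
Last nonzero remainder: -96x³ + 2016x² - 12096x + 16896. Dividing through by -96 gives the monic gcd x³ - 21x² + 126x - 176.

x³ - 21x² + 126x - 176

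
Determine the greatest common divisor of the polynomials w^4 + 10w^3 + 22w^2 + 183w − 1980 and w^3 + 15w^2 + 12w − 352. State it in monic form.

w^2 + 7w − 44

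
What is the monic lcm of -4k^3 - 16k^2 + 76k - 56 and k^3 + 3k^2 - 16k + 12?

k^4 + 10k^3 + 5k^2 - 100k + 84

Repeated division with remainder:
  -4k^3 - 16k^2 + 76k - 56 = (-4)(k^3 + 3k^2 - 16k + 12) + (-4k^2 + 12k - 8)
  k^3 + 3k^2 - 16k + 12 = (-(1/4)k - 3/2)(-4k^2 + 12k - 8) + (0)
Last nonzero remainder: -4k^2 + 12k - 8. Dividing through by -4 gives the monic gcd k^2 - 3k + 2.
Then lcm(f, g) = f·g / gcd(f, g); expanding and making the result monic gives the answer.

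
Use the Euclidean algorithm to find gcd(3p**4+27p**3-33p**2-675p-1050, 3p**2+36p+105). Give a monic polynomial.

p**2+12p+35

Repeated division with remainder:
  3p**4+27p**3-33p**2-675p-1050 = (p**2-3p-10)(3p**2+36p+105) + (0)
Last nonzero remainder: 3p**2+36p+105. Dividing through by 3 gives the monic gcd p**2+12p+35.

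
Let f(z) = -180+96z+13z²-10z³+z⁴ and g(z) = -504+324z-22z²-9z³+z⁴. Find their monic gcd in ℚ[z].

By polynomial division,
  z⁴-10z³+13z²+96z-180 = (z⁴-9z³-22z²+324z-504) + (-z³+35z²-228z+324)
  z⁴-9z³-22z²+324z-504 = (-z-26)(-z³+35z²-228z+324) + (660z²-5280z+7920)
  -z³+35z²-228z+324 = (-(1/660)z+9/220)(660z²-5280z+7920) + (0)
Last nonzero remainder: 660z²-5280z+7920. Dividing through by 660 gives the monic gcd z²-8z+12.

12-8z+z²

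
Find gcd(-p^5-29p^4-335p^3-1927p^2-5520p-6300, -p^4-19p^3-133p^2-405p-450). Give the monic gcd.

Repeated division with remainder:
  -p^5-29p^4-335p^3-1927p^2-5520p-6300 = (p+10)(-p^4-19p^3-133p^2-405p-450) + (-12p^3-192p^2-1020p-1800)
  -p^4-19p^3-133p^2-405p-450 = ((1/12)p+1/4)(-12p^3-192p^2-1020p-1800) + (0)
Last nonzero remainder: -12p^3-192p^2-1020p-1800. Dividing through by -12 gives the monic gcd p^3+16p^2+85p+150.

p^3+16p^2+85p+150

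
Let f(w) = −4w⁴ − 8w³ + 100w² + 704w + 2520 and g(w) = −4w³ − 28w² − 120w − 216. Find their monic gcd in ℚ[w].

By polynomial division,
  −4w⁴ − 8w³ + 100w² + 704w + 2520 = (w − 5)(−4w³ − 28w² − 120w − 216) + (80w² + 320w + 1440)
  −4w³ − 28w² − 120w − 216 = (−(1/20)w − 3/20)(80w² + 320w + 1440) + (0)
Last nonzero remainder: 80w² + 320w + 1440. Dividing through by 80 gives the monic gcd w² + 4w + 18.

w² + 4w + 18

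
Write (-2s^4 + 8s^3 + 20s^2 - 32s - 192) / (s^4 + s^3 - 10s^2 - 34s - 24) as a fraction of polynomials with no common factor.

(-2s + 8)/(s + 1)

By polynomial division,
  -2s^4 + 8s^3 + 20s^2 - 32s - 192 = (-2)(s^4 + s^3 - 10s^2 - 34s - 24) + (10s^3 - 100s - 240)
  s^4 + s^3 - 10s^2 - 34s - 24 = ((1/10)s + 1/10)(10s^3 - 100s - 240) + (0)
Last nonzero remainder: 10s^3 - 100s - 240. Dividing through by 10 gives the monic gcd s^3 - 10s - 24.
Cancel s^3 - 10s - 24 from numerator and denominator to get the reduced form.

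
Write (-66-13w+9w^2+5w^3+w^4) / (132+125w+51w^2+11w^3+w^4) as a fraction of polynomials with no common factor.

Apply the Euclidean algorithm:
  w^4+5w^3+9w^2-13w-66 = (w^4+11w^3+51w^2+125w+132) + (-6w^3-42w^2-138w-198)
  w^4+11w^3+51w^2+125w+132 = (-(1/6)w-2/3)(-6w^3-42w^2-138w-198) + (0)
Last nonzero remainder: -6w^3-42w^2-138w-198. Dividing through by -6 gives the monic gcd w^3+7w^2+23w+33.
Cancel w^3+7w^2+23w+33 from numerator and denominator to get the reduced form.

(-2+w)/(4+w)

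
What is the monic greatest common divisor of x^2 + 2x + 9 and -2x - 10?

Apply the Euclidean algorithm:
  x^2 + 2x + 9 = (-(1/2)x + 3/2)(-2x - 10) + (24)
  -2x - 10 = (-(1/12)x - 5/12)(24) + (0)
The last nonzero remainder is the constant 24, so the polynomials are coprime and gcd = 1.

1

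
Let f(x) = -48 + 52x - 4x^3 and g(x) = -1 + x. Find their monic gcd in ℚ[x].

Euclidean algorithm in ℚ[x]:
  -4x^3 + 52x - 48 = (-4x^2 - 4x + 48)(x - 1) + (0)
The last nonzero remainder x - 1 is already monic.

-1 + x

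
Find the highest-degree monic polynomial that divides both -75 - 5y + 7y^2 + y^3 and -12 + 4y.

-3 + y

Repeated division with remainder:
  y^3 + 7y^2 - 5y - 75 = ((1/4)y^2 + (5/2)y + 25/4)(4y - 12) + (0)
Last nonzero remainder: 4y - 12. Dividing through by 4 gives the monic gcd y - 3.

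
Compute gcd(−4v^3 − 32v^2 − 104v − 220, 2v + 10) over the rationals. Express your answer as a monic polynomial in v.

v + 5

Repeated division with remainder:
  −4v^3 − 32v^2 − 104v − 220 = (−2v^2 − 6v − 22)(2v + 10) + (0)
Last nonzero remainder: 2v + 10. Dividing through by 2 gives the monic gcd v + 5.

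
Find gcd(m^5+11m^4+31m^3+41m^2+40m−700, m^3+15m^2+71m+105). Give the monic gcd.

m^2+12m+35

Euclidean algorithm in ℚ[m]:
  m^5+11m^4+31m^3+41m^2+40m−700 = (m^2−4m+20)(m^3+15m^2+71m+105) + (−80m^2−960m−2800)
  m^3+15m^2+71m+105 = (−(1/80)m−3/80)(−80m^2−960m−2800) + (0)
Last nonzero remainder: −80m^2−960m−2800. Dividing through by −80 gives the monic gcd m^2+12m+35.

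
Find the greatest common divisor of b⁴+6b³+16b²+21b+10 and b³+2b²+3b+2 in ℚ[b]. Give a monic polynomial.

b+1

Repeated division with remainder:
  b⁴+6b³+16b²+21b+10 = (b+4)(b³+2b²+3b+2) + (5b²+7b+2)
  b³+2b²+3b+2 = ((1/5)b+3/25)(5b²+7b+2) + ((44/25)b+44/25)
  5b²+7b+2 = ((125/44)b+25/22)((44/25)b+44/25) + (0)
Last nonzero remainder: (44/25)b+44/25. Dividing through by 44/25 gives the monic gcd b+1.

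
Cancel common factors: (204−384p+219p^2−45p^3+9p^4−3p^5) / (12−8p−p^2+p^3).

Repeated division with remainder:
  −3p^5+9p^4−45p^3+219p^2−384p+204 = (−3p^2+6p−63)(p^3−p^2−8p+12) + (240p^2−960p+960)
  p^3−p^2−8p+12 = ((1/240)p+1/80)(240p^2−960p+960) + (0)
Last nonzero remainder: 240p^2−960p+960. Dividing through by 240 gives the monic gcd p^2−4p+4.
Cancel p^2−4p+4 from numerator and denominator to get the reduced form.

(51−45p−3p^2−3p^3)/(3+p)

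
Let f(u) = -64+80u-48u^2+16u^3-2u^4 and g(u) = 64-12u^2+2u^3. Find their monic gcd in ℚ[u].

-4+u

By polynomial division,
  -2u^4+16u^3-48u^2+80u-64 = (-u+2)(2u^3-12u^2+64) + (-24u^2+144u-192)
  2u^3-12u^2+64 = (-(1/12)u)(-24u^2+144u-192) + (-16u+64)
  -24u^2+144u-192 = ((3/2)u-3)(-16u+64) + (0)
Last nonzero remainder: -16u+64. Dividing through by -16 gives the monic gcd u-4.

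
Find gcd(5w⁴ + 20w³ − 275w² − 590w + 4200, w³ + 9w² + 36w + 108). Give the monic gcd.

w + 6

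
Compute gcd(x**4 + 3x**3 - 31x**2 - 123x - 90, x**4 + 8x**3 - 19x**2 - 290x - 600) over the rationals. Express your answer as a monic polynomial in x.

x**2 - x - 30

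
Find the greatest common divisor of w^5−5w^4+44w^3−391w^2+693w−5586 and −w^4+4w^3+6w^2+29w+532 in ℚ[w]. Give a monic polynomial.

Apply the Euclidean algorithm:
  w^5−5w^4+44w^3−391w^2+693w−5586 = (−w+1)(−w^4+4w^3+6w^2+29w+532) + (46w^3−368w^2+1196w−6118)
  −w^4+4w^3+6w^2+29w+532 = (−(1/46)w−2/23)(46w^3−368w^2+1196w−6118) + (0)
Last nonzero remainder: 46w^3−368w^2+1196w−6118. Dividing through by 46 gives the monic gcd w^3−8w^2+26w−133.

w^3−8w^2+26w−133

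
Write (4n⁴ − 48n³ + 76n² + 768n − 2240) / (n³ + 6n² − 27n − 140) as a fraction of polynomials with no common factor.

Apply the Euclidean algorithm:
  4n⁴ − 48n³ + 76n² + 768n − 2240 = (4n − 72)(n³ + 6n² − 27n − 140) + (616n² − 616n − 12320)
  n³ + 6n² − 27n − 140 = ((1/616)n + 1/88)(616n² − 616n − 12320) + (0)
Last nonzero remainder: 616n² − 616n − 12320. Dividing through by 616 gives the monic gcd n² − n − 20.
Cancel n² − n − 20 from numerator and denominator to get the reduced form.

(4n² − 44n + 112)/(n + 7)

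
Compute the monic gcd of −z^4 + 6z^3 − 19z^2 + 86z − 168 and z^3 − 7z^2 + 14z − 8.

Repeated division with remainder:
  −z^4 + 6z^3 − 19z^2 + 86z − 168 = (−z − 1)(z^3 − 7z^2 + 14z − 8) + (−12z^2 + 92z − 176)
  z^3 − 7z^2 + 14z − 8 = (−(1/12)z − 1/18)(−12z^2 + 92z − 176) + ((40/9)z − 160/9)
  −12z^2 + 92z − 176 = (−(27/10)z + 99/10)((40/9)z − 160/9) + (0)
Last nonzero remainder: (40/9)z − 160/9. Dividing through by 40/9 gives the monic gcd z − 4.

z − 4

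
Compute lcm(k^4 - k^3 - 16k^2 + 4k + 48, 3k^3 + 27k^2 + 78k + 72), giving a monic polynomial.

k^5 + 3k^4 - 20k^3 - 60k^2 + 64k + 192

By polynomial division,
  k^4 - k^3 - 16k^2 + 4k + 48 = ((1/3)k - 10/3)(3k^3 + 27k^2 + 78k + 72) + (48k^2 + 240k + 288)
  3k^3 + 27k^2 + 78k + 72 = ((1/16)k + 1/4)(48k^2 + 240k + 288) + (0)
Last nonzero remainder: 48k^2 + 240k + 288. Dividing through by 48 gives the monic gcd k^2 + 5k + 6.
Then lcm(f, g) = f·g / gcd(f, g); expanding and making the result monic gives the answer.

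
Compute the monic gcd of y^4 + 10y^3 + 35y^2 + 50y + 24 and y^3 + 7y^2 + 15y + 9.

Euclidean algorithm in ℚ[y]:
  y^4 + 10y^3 + 35y^2 + 50y + 24 = (y + 3)(y^3 + 7y^2 + 15y + 9) + (-y^2 - 4y - 3)
  y^3 + 7y^2 + 15y + 9 = (-y - 3)(-y^2 - 4y - 3) + (0)
Last nonzero remainder: -y^2 - 4y - 3. Dividing through by -1 gives the monic gcd y^2 + 4y + 3.

y^2 + 4y + 3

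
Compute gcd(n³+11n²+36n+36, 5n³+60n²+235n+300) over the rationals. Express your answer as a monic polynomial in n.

Apply the Euclidean algorithm:
  n³+11n²+36n+36 = (1/5)(5n³+60n²+235n+300) + (−n²−11n−24)
  5n³+60n²+235n+300 = (−5n−5)(−n²−11n−24) + (60n+180)
  −n²−11n−24 = (−(1/60)n−2/15)(60n+180) + (0)
Last nonzero remainder: 60n+180. Dividing through by 60 gives the monic gcd n+3.

n+3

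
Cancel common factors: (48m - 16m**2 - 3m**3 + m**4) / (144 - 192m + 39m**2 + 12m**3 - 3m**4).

Euclidean algorithm in ℚ[m]:
  m**4 - 3m**3 - 16m**2 + 48m = (-1/3)(-3m**4 + 12m**3 + 39m**2 - 192m + 144) + (m**3 - 3m**2 - 16m + 48)
  -3m**4 + 12m**3 + 39m**2 - 192m + 144 = (-3m + 3)(m**3 - 3m**2 - 16m + 48) + (0)
The last nonzero remainder m**3 - 3m**2 - 16m + 48 is already monic.
Cancel m**3 - 3m**2 - 16m + 48 from numerator and denominator to get the reduced form.

(-m)/(-3 + 3m)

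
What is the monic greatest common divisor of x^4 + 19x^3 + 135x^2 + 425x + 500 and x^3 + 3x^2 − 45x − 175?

x^2 + 10x + 25

Apply the Euclidean algorithm:
  x^4 + 19x^3 + 135x^2 + 425x + 500 = (x + 16)(x^3 + 3x^2 − 45x − 175) + (132x^2 + 1320x + 3300)
  x^3 + 3x^2 − 45x − 175 = ((1/132)x − 7/132)(132x^2 + 1320x + 3300) + (0)
Last nonzero remainder: 132x^2 + 1320x + 3300. Dividing through by 132 gives the monic gcd x^2 + 10x + 25.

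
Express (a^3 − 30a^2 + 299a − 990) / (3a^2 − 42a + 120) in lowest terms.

(a^2 − 20a + 99)/(3a − 12)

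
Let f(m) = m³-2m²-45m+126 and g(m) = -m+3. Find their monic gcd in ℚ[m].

m-3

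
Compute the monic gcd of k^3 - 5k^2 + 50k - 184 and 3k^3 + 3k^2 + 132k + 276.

k^2 - k + 46

Apply the Euclidean algorithm:
  k^3 - 5k^2 + 50k - 184 = (1/3)(3k^3 + 3k^2 + 132k + 276) + (-6k^2 + 6k - 276)
  3k^3 + 3k^2 + 132k + 276 = (-(1/2)k - 1)(-6k^2 + 6k - 276) + (0)
Last nonzero remainder: -6k^2 + 6k - 276. Dividing through by -6 gives the monic gcd k^2 - k + 46.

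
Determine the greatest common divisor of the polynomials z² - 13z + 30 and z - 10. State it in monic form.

By polynomial division,
  z² - 13z + 30 = (z - 3)(z - 10) + (0)
The last nonzero remainder z - 10 is already monic.

z - 10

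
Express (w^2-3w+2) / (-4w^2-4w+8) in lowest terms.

(-w+2)/(4w+8)

Apply the Euclidean algorithm:
  w^2-3w+2 = (-1/4)(-4w^2-4w+8) + (-4w+4)
  -4w^2-4w+8 = (w+2)(-4w+4) + (0)
Last nonzero remainder: -4w+4. Dividing through by -4 gives the monic gcd w-1.
Cancel w-1 from numerator and denominator to get the reduced form.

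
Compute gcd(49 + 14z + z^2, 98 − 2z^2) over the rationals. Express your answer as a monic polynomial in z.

7 + z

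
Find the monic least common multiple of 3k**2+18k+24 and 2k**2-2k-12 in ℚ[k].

Apply the Euclidean algorithm:
  3k**2+18k+24 = (3/2)(2k**2-2k-12) + (21k+42)
  2k**2-2k-12 = ((2/21)k-2/7)(21k+42) + (0)
Last nonzero remainder: 21k+42. Dividing through by 21 gives the monic gcd k+2.
Then lcm(f, g) = f·g / gcd(f, g); expanding and making the result monic gives the answer.

k**3+3k**2-10k-24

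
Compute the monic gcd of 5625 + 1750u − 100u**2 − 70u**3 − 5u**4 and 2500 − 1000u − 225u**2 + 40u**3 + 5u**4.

Euclidean algorithm in ℚ[u]:
  −5u**4 − 70u**3 − 100u**2 + 1750u + 5625 = (−1)(5u**4 + 40u**3 − 225u**2 − 1000u + 2500) + (−30u**3 − 325u**2 + 750u + 8125)
  5u**4 + 40u**3 − 225u**2 − 1000u + 2500 = (−(1/6)u + 17/36)(−30u**3 − 325u**2 + 750u + 8125) + ((1925/36)u**2 − 48125/36)
  −30u**3 − 325u**2 + 750u + 8125 = (−(216/385)u − 468/77)((1925/36)u**2 − 48125/36) + (0)
Last nonzero remainder: (1925/36)u**2 − 48125/36. Dividing through by 1925/36 gives the monic gcd u**2 − 25.

−25 + u**2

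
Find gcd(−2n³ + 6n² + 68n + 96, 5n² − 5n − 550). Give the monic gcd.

1

By polynomial division,
  −2n³ + 6n² + 68n + 96 = (−(2/5)n + 4/5)(5n² − 5n − 550) + (−148n + 536)
  5n² − 5n − 550 = (−(5/148)n − 485/5476)(−148n + 536) + (−687960/1369)
  −148n + 536 = ((50653/171990)n − 91723/85995)(−687960/1369) + (0)
The last nonzero remainder is the constant −687960/1369, so the polynomials are coprime and gcd = 1.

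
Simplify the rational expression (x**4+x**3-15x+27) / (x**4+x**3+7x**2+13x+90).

(x**2-3x+3)/(x**2-3x+10)

By polynomial division,
  x**4+x**3-15x+27 = (x**4+x**3+7x**2+13x+90) + (-7x**2-28x-63)
  x**4+x**3+7x**2+13x+90 = (-(1/7)x**2+(3/7)x-10/7)(-7x**2-28x-63) + (0)
Last nonzero remainder: -7x**2-28x-63. Dividing through by -7 gives the monic gcd x**2+4x+9.
Cancel x**2+4x+9 from numerator and denominator to get the reduced form.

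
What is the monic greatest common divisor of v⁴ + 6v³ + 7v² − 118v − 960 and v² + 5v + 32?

Euclidean algorithm in ℚ[v]:
  v⁴ + 6v³ + 7v² − 118v − 960 = (v² + v − 30)(v² + 5v + 32) + (0)
The last nonzero remainder v² + 5v + 32 is already monic.

v² + 5v + 32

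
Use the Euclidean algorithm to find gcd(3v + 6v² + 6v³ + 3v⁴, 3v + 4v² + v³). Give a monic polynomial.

v + v²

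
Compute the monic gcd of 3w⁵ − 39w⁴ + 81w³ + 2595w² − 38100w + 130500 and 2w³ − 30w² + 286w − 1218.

w² − 8w + 87

Apply the Euclidean algorithm:
  3w⁵ − 39w⁴ + 81w³ + 2595w² − 38100w + 130500 = ((3/2)w² + 3w − 129)(2w³ − 30w² + 286w − 1218) + (−306w² + 2448w − 26622)
  2w³ − 30w² + 286w − 1218 = (−(1/153)w + 7/153)(−306w² + 2448w − 26622) + (0)
Last nonzero remainder: −306w² + 2448w − 26622. Dividing through by −306 gives the monic gcd w² − 8w + 87.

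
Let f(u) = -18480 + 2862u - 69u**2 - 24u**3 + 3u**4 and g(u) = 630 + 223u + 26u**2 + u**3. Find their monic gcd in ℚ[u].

10 + u

Repeated division with remainder:
  3u**4 - 24u**3 - 69u**2 + 2862u - 18480 = (3u - 102)(u**3 + 26u**2 + 223u + 630) + (1914u**2 + 23718u + 45780)
  u**3 + 26u**2 + 223u + 630 = ((1/1914)u + 1447/203522)(1914u**2 + 23718u + 45780) + ((3098760/101761)u + 30987600/101761)
  1914u**2 + 23718u + 45780 = ((32461759/516460)u + 11091949/73780)((3098760/101761)u + 30987600/101761) + (0)
Last nonzero remainder: (3098760/101761)u + 30987600/101761. Dividing through by 3098760/101761 gives the monic gcd u + 10.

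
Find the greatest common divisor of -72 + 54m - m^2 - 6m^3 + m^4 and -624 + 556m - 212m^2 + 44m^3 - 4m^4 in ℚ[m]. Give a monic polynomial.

Repeated division with remainder:
  m^4 - 6m^3 - m^2 + 54m - 72 = (-1/4)(-4m^4 + 44m^3 - 212m^2 + 556m - 624) + (5m^3 - 54m^2 + 193m - 228)
  -4m^4 + 44m^3 - 212m^2 + 556m - 624 = (-(4/5)m + 4/25)(5m^3 - 54m^2 + 193m - 228) + (-(1224/25)m^2 + (8568/25)m - 14688/25)
  5m^3 - 54m^2 + 193m - 228 = (-(125/1224)m + 475/1224)(-(1224/25)m^2 + (8568/25)m - 14688/25) + (0)
Last nonzero remainder: -(1224/25)m^2 + (8568/25)m - 14688/25. Dividing through by -1224/25 gives the monic gcd m^2 - 7m + 12.

12 - 7m + m^2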